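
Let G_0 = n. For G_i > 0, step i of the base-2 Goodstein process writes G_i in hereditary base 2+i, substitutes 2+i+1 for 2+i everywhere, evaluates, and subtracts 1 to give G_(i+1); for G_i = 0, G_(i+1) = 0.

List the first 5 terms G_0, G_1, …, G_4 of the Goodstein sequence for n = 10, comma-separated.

10, 83, 1025, 15625, 279935

G_0 = 10. HB_2(10) = 2^(2 + 1) + 2. Bump = 84. G_1 = 83.
G_1 = 83. HB_3(83) = 3^(3 + 1) + 2. Bump = 1026. G_2 = 1025.
G_2 = 1025. HB_4(1025) = 4^(4 + 1) + 1. Bump = 15626. G_3 = 15625.
G_3 = 15625. HB_5(15625) = 5^(5 + 1). Bump = 279936. G_4 = 279935.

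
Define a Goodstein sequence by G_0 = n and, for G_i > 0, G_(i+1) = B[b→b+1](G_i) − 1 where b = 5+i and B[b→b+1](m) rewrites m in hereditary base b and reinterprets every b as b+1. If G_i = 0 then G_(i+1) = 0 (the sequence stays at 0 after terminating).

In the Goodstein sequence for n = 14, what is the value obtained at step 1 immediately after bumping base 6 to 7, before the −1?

17

i=0: 14 = 2·5 + 4 (b=5); 5→6: 2·6 + 4 = 16; 16−1 = 15
i=1: 15 = 2·6 + 3 (b=6); 6→7: 2·7 + 3 = 17; 17−1 = 16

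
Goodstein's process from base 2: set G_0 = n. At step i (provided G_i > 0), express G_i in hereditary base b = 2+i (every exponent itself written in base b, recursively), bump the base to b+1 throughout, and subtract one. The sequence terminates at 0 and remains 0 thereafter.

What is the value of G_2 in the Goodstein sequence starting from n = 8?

G_0=8  [base 2] 2^(2 + 1)  →[2↦3]→  3^(3 + 1) = 81  −1 ⇒ G_1=80
G_1=80  [base 3] 2·3^3 + 2·3^2 + 2·3 + 2  →[3↦4]→  2·4^4 + 2·4^2 + 2·4 + 2 = 554  −1 ⇒ G_2=553
G_2=553  [base 4] 2·4^4 + 2·4^2 + 2·4 + 1  →[4↦5]→  2·5^5 + 2·5^2 + 2·5 + 1 = 6311  −1 ⇒ G_3=6310

553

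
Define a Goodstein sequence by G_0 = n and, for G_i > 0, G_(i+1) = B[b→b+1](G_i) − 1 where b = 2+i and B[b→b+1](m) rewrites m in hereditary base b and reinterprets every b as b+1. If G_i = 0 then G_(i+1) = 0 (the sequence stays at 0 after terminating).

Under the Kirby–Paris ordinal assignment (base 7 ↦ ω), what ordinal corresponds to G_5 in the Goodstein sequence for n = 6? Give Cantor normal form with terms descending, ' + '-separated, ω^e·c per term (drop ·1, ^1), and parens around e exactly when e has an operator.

G_0 = 6. HB_2(6) = 2^2 + 2. Bump = 30. G_1 = 29.
G_1 = 29. HB_3(29) = 3^3 + 2. Bump = 258. G_2 = 257.
G_2 = 257. HB_4(257) = 4^4 + 1. Bump = 3126. G_3 = 3125.
G_3 = 3125. HB_5(3125) = 5^5. Bump = 46656. G_4 = 46655.
G_4 = 46655. HB_6(46655) = 5·6^5 + 5·6^4 + 5·6^3 + 5·6^2 + 5·6 + 5. Bump = 98040. G_5 = 98039.
G_5 = 98039. HB_7(98039) = 5·7^5 + 5·7^4 + 5·7^3 + 5·7^2 + 5·7 + 4. Bump = 187244. G_6 = 187243.

ω^5·5 + ω^4·5 + ω^3·5 + ω^2·5 + ω·5 + 4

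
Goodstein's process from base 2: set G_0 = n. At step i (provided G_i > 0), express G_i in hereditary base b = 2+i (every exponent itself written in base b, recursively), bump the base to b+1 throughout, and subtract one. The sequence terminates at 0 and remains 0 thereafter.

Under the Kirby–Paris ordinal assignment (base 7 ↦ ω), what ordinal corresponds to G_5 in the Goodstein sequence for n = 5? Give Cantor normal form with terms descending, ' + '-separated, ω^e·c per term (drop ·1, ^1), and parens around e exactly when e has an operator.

step 0: 5 = 2^2 + 1; sub 3 for 2: 3^3 + 1; = 28; G_1 = 28−1 = 27
step 1: 27 = 3^3; sub 4 for 3: 4^4; = 256; G_2 = 256−1 = 255
step 2: 255 = 3·4^3 + 3·4^2 + 3·4 + 3; sub 5 for 4: 3·5^3 + 3·5^2 + 3·5 + 3; = 468; G_3 = 468−1 = 467
step 3: 467 = 3·5^3 + 3·5^2 + 3·5 + 2; sub 6 for 5: 3·6^3 + 3·6^2 + 3·6 + 2; = 776; G_4 = 776−1 = 775
step 4: 775 = 3·6^3 + 3·6^2 + 3·6 + 1; sub 7 for 6: 3·7^3 + 3·7^2 + 3·7 + 1; = 1198; G_5 = 1198−1 = 1197
step 5: 1197 = 3·7^3 + 3·7^2 + 3·7; sub 8 for 7: 3·8^3 + 3·8^2 + 3·8; = 1752; G_6 = 1752−1 = 1751

ω^3·3 + ω^2·3 + ω·3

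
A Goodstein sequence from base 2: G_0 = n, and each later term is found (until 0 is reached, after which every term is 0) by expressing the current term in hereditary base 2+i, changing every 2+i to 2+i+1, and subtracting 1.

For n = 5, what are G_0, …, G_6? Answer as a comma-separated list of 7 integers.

5, 27, 255, 467, 775, 1197, 1751

(0) 5|_2 = 2^2 + 1 ↦ 3^3 + 1|_3 = 28 ⇒ 27
(1) 27|_3 = 3^3 ↦ 4^4|_4 = 256 ⇒ 255
(2) 255|_4 = 3·4^3 + 3·4^2 + 3·4 + 3 ↦ 3·5^3 + 3·5^2 + 3·5 + 3|_5 = 468 ⇒ 467
(3) 467|_5 = 3·5^3 + 3·5^2 + 3·5 + 2 ↦ 3·6^3 + 3·6^2 + 3·6 + 2|_6 = 776 ⇒ 775
(4) 775|_6 = 3·6^3 + 3·6^2 + 3·6 + 1 ↦ 3·7^3 + 3·7^2 + 3·7 + 1|_7 = 1198 ⇒ 1197
(5) 1197|_7 = 3·7^3 + 3·7^2 + 3·7 ↦ 3·8^3 + 3·8^2 + 3·8|_8 = 1752 ⇒ 1751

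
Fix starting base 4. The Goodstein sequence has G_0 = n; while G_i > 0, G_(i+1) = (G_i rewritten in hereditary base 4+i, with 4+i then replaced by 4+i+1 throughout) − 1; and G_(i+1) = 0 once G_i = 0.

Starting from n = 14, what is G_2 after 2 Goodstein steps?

(0) 14|_4 = 3·4 + 2 ↦ 3·5 + 2|_5 = 17 ⇒ 16
(1) 16|_5 = 3·5 + 1 ↦ 3·6 + 1|_6 = 19 ⇒ 18
(2) 18|_6 = 3·6 ↦ 3·7|_7 = 21 ⇒ 20

18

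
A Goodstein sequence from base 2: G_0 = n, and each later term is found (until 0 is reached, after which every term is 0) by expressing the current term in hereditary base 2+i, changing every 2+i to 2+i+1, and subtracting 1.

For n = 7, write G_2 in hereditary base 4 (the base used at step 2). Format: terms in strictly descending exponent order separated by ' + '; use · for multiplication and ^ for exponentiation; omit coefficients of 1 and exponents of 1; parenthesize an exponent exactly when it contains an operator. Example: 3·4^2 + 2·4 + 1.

G_0 = 7. HB_2(7) = 2^2 + 2 + 1. Bump = 31. G_1 = 30.
G_1 = 30. HB_3(30) = 3^3 + 3. Bump = 260. G_2 = 259.
G_2 = 259. HB_4(259) = 4^4 + 3. Bump = 3128. G_3 = 3127.

4^4 + 3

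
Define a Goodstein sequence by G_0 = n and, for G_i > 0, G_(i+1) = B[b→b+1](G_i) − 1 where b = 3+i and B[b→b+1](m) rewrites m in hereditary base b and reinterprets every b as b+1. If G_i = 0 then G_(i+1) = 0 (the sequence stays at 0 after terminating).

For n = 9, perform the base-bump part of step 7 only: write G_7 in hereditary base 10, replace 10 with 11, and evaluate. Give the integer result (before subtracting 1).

27

(0) 9|_3 = 3^2 ↦ 4^2|_4 = 16 ⇒ 15
(1) 15|_4 = 3·4 + 3 ↦ 3·5 + 3|_5 = 18 ⇒ 17
(2) 17|_5 = 3·5 + 2 ↦ 3·6 + 2|_6 = 20 ⇒ 19
(3) 19|_6 = 3·6 + 1 ↦ 3·7 + 1|_7 = 22 ⇒ 21
(4) 21|_7 = 3·7 ↦ 3·8|_8 = 24 ⇒ 23
(5) 23|_8 = 2·8 + 7 ↦ 2·9 + 7|_9 = 25 ⇒ 24
(6) 24|_9 = 2·9 + 6 ↦ 2·10 + 6|_10 = 26 ⇒ 25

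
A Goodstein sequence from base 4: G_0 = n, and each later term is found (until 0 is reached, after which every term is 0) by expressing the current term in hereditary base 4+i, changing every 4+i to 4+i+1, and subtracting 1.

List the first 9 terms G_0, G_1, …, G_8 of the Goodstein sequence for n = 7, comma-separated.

base 4: 7 = 4 + 3; at 5: 5 + 3 = 8; next = 7
base 5: 7 = 5 + 2; at 6: 6 + 2 = 8; next = 7
base 6: 7 = 6 + 1; at 7: 7 + 1 = 8; next = 7
base 7: 7 = 7; at 8: 8 = 8; next = 7
base 8: 7 = 7; at 9: 7 = 7; next = 6
base 9: 6 = 6; at 10: 6 = 6; next = 5
base 10: 5 = 5; at 11: 5 = 5; next = 4
base 11: 4 = 4; at 12: 4 = 4; next = 3

7, 7, 7, 7, 7, 6, 5, 4, 3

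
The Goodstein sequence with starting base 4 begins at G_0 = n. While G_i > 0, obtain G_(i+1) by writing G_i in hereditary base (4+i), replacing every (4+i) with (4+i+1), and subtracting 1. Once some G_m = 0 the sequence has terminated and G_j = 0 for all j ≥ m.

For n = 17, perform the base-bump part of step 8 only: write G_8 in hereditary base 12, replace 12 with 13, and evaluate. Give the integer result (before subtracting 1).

(0) 17|_4 = 4^2 + 1 ↦ 5^2 + 1|_5 = 26 ⇒ 25
(1) 25|_5 = 5^2 ↦ 6^2|_6 = 36 ⇒ 35
(2) 35|_6 = 5·6 + 5 ↦ 5·7 + 5|_7 = 40 ⇒ 39
(3) 39|_7 = 5·7 + 4 ↦ 5·8 + 4|_8 = 44 ⇒ 43
(4) 43|_8 = 5·8 + 3 ↦ 5·9 + 3|_9 = 48 ⇒ 47
(5) 47|_9 = 5·9 + 2 ↦ 5·10 + 2|_10 = 52 ⇒ 51
(6) 51|_10 = 5·10 + 1 ↦ 5·11 + 1|_11 = 56 ⇒ 55
(7) 55|_11 = 5·11 ↦ 5·12|_12 = 60 ⇒ 59
(8) 59|_12 = 4·12 + 11 ↦ 4·13 + 11|_13 = 63 ⇒ 62

63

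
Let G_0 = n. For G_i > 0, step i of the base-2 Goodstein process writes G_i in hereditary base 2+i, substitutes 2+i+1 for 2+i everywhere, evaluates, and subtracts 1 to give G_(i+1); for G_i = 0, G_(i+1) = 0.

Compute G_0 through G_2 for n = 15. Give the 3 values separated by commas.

15, 111, 1283

i=0: 15 = 2^(2 + 1) + 2^2 + 2 + 1 (b=2); 2→3: 3^(3 + 1) + 3^3 + 3 + 1 = 112; 112−1 = 111
i=1: 111 = 3^(3 + 1) + 3^3 + 3 (b=3); 3→4: 4^(4 + 1) + 4^4 + 4 = 1284; 1284−1 = 1283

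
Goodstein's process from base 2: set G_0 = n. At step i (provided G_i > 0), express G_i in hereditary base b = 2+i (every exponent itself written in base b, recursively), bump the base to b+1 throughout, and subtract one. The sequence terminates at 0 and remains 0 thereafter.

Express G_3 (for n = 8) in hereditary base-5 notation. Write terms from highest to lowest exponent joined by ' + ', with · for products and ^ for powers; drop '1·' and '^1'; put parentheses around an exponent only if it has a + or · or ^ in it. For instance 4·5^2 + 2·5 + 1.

G_0 = 8. HB_2(8) = 2^(2 + 1). Bump = 81. G_1 = 80.
G_1 = 80. HB_3(80) = 2·3^3 + 2·3^2 + 2·3 + 2. Bump = 554. G_2 = 553.
G_2 = 553. HB_4(553) = 2·4^4 + 2·4^2 + 2·4 + 1. Bump = 6311. G_3 = 6310.

2·5^5 + 2·5^2 + 2·5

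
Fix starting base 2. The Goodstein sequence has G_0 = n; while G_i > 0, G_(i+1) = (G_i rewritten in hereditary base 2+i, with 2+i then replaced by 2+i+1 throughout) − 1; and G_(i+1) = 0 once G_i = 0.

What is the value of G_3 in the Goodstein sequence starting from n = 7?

G_0 = 7. HB_2(7) = 2^2 + 2 + 1. Bump = 31. G_1 = 30.
G_1 = 30. HB_3(30) = 3^3 + 3. Bump = 260. G_2 = 259.
G_2 = 259. HB_4(259) = 4^4 + 3. Bump = 3128. G_3 = 3127.

3127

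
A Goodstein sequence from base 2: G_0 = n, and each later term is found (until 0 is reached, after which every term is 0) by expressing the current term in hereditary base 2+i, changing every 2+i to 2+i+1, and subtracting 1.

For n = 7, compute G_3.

3127

base 2: 7 = 2^2 + 2 + 1; at 3: 3^3 + 3 + 1 = 31; next = 30
base 3: 30 = 3^3 + 3; at 4: 4^4 + 4 = 260; next = 259
base 4: 259 = 4^4 + 3; at 5: 5^5 + 3 = 3128; next = 3127
base 5: 3127 = 5^5 + 2; at 6: 6^6 + 2 = 46658; next = 46657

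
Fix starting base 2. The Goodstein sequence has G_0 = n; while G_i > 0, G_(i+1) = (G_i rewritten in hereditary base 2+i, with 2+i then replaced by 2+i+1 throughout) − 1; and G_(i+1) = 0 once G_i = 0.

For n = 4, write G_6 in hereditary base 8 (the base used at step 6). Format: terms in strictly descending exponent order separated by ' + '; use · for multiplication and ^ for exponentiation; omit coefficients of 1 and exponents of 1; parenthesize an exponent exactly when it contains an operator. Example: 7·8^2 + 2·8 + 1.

base 2: 4 = 2^2; at 3: 3^3 = 27; next = 26
base 3: 26 = 2·3^2 + 2·3 + 2; at 4: 2·4^2 + 2·4 + 2 = 42; next = 41
base 4: 41 = 2·4^2 + 2·4 + 1; at 5: 2·5^2 + 2·5 + 1 = 61; next = 60
base 5: 60 = 2·5^2 + 2·5; at 6: 2·6^2 + 2·6 = 84; next = 83
base 6: 83 = 2·6^2 + 6 + 5; at 7: 2·7^2 + 7 + 5 = 110; next = 109
base 7: 109 = 2·7^2 + 7 + 4; at 8: 2·8^2 + 8 + 4 = 140; next = 139

2·8^2 + 8 + 3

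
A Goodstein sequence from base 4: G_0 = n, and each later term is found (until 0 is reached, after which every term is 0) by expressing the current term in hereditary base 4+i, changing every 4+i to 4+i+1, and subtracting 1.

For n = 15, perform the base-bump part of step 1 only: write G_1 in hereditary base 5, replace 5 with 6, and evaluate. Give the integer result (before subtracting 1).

i=0: 15 = 3·4 + 3 (b=4); 4→5: 3·5 + 3 = 18; 18−1 = 17
i=1: 17 = 3·5 + 2 (b=5); 5→6: 3·6 + 2 = 20; 20−1 = 19

20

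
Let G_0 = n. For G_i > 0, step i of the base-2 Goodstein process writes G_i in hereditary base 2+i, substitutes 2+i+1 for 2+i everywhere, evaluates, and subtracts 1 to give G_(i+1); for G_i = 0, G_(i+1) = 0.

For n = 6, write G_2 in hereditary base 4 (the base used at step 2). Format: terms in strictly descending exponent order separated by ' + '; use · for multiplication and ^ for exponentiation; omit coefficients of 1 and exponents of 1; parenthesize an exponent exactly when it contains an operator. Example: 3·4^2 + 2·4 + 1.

G_0=6  [base 2] 2^2 + 2  →[2↦3]→  3^3 + 3 = 30  −1 ⇒ G_1=29
G_1=29  [base 3] 3^3 + 2  →[3↦4]→  4^4 + 2 = 258  −1 ⇒ G_2=257
G_2=257  [base 4] 4^4 + 1  →[4↦5]→  5^5 + 1 = 3126  −1 ⇒ G_3=3125

4^4 + 1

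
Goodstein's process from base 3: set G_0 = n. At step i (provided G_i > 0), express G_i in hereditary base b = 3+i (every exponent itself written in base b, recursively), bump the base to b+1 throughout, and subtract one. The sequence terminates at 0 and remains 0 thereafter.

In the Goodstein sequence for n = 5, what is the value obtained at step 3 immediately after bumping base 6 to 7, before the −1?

5

(0) 5|_3 = 3 + 2 ↦ 4 + 2|_4 = 6 ⇒ 5
(1) 5|_4 = 4 + 1 ↦ 5 + 1|_5 = 6 ⇒ 5
(2) 5|_5 = 5 ↦ 6|_6 = 6 ⇒ 5
(3) 5|_6 = 5 ↦ 5|_7 = 5 ⇒ 4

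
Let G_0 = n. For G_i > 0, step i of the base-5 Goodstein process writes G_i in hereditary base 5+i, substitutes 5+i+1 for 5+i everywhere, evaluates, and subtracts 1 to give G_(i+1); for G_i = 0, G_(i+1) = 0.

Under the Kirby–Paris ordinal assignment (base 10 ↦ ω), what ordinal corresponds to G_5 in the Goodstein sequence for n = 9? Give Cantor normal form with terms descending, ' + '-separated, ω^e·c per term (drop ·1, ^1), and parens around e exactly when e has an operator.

9

9 —HB5→ 5 + 4 —bump→ 6 + 4 = 10 —(−1)→ 9
9 —HB6→ 6 + 3 —bump→ 7 + 3 = 10 —(−1)→ 9
9 —HB7→ 7 + 2 —bump→ 8 + 2 = 10 —(−1)→ 9
9 —HB8→ 8 + 1 —bump→ 9 + 1 = 10 —(−1)→ 9
9 —HB9→ 9 —bump→ 10 = 10 —(−1)→ 9
9 —HB10→ 9 —bump→ 9 = 9 —(−1)→ 8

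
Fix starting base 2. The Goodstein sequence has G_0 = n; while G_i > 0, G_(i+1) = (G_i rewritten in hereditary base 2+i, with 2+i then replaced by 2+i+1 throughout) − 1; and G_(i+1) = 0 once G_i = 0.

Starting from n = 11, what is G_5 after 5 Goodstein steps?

5764801

[0] 11 ≡ 2^(2 + 1) + 2 + 1 (base 2). Lift 3: 85. −1: 84.
[1] 84 ≡ 3^(3 + 1) + 3 (base 3). Lift 4: 1028. −1: 1027.
[2] 1027 ≡ 4^(4 + 1) + 3 (base 4). Lift 5: 15628. −1: 15627.
[3] 15627 ≡ 5^(5 + 1) + 2 (base 5). Lift 6: 279938. −1: 279937.
[4] 279937 ≡ 6^(6 + 1) + 1 (base 6). Lift 7: 5764802. −1: 5764801.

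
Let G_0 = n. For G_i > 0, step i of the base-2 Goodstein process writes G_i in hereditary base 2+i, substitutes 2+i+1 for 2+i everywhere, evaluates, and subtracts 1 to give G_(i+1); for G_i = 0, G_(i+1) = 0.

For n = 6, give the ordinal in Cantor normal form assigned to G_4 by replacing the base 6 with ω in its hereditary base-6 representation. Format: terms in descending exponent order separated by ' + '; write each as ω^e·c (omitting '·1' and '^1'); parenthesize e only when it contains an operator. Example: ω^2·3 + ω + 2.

6 —HB2→ 2^2 + 2 —bump→ 3^3 + 3 = 30 —(−1)→ 29
29 —HB3→ 3^3 + 2 —bump→ 4^4 + 2 = 258 —(−1)→ 257
257 —HB4→ 4^4 + 1 —bump→ 5^5 + 1 = 3126 —(−1)→ 3125
3125 —HB5→ 5^5 —bump→ 6^6 = 46656 —(−1)→ 46655
46655 —HB6→ 5·6^5 + 5·6^4 + 5·6^3 + 5·6^2 + 5·6 + 5 —bump→ 5·7^5 + 5·7^4 + 5·7^3 + 5·7^2 + 5·7 + 5 = 98040 —(−1)→ 98039

ω^5·5 + ω^4·5 + ω^3·5 + ω^2·5 + ω·5 + 5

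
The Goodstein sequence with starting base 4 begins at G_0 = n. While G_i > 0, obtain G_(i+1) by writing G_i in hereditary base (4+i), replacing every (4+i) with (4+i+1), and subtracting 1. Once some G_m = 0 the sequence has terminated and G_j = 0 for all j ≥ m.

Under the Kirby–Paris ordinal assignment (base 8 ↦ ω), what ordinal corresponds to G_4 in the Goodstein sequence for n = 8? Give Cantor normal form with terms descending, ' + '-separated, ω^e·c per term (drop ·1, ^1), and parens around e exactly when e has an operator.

step 0: 8 = 2·4; sub 5 for 4: 2·5; = 10; G_1 = 10−1 = 9
step 1: 9 = 5 + 4; sub 6 for 5: 6 + 4; = 10; G_2 = 10−1 = 9
step 2: 9 = 6 + 3; sub 7 for 6: 7 + 3; = 10; G_3 = 10−1 = 9
step 3: 9 = 7 + 2; sub 8 for 7: 8 + 2; = 10; G_4 = 10−1 = 9
step 4: 9 = 8 + 1; sub 9 for 8: 9 + 1; = 10; G_5 = 10−1 = 9

ω + 1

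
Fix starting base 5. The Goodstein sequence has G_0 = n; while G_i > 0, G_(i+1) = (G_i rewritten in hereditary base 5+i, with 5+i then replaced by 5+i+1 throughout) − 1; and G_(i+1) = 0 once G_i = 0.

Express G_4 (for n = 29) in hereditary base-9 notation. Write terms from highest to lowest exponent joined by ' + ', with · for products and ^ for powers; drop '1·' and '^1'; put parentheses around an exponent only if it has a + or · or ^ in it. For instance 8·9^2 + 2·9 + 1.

9^2

G_0 = 29. HB_5(29) = 5^2 + 4. Bump = 40. G_1 = 39.
G_1 = 39. HB_6(39) = 6^2 + 3. Bump = 52. G_2 = 51.
G_2 = 51. HB_7(51) = 7^2 + 2. Bump = 66. G_3 = 65.
G_3 = 65. HB_8(65) = 8^2 + 1. Bump = 82. G_4 = 81.
G_4 = 81. HB_9(81) = 9^2. Bump = 100. G_5 = 99.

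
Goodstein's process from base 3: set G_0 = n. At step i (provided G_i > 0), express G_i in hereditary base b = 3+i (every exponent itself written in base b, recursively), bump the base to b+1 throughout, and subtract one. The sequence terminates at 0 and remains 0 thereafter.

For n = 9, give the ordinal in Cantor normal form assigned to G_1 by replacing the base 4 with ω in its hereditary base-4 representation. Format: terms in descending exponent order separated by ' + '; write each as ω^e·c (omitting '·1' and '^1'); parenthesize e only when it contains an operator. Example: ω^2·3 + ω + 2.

step 0: 9 = 3^2; sub 4 for 3: 4^2; = 16; G_1 = 16−1 = 15
step 1: 15 = 3·4 + 3; sub 5 for 4: 3·5 + 3; = 18; G_2 = 18−1 = 17

ω·3 + 3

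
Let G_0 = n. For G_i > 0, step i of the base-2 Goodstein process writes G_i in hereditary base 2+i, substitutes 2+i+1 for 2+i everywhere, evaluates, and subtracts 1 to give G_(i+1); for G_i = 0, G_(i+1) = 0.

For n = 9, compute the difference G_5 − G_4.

2331083

9 —HB2→ 2^(2 + 1) + 1 —bump→ 3^(3 + 1) + 1 = 82 —(−1)→ 81
81 —HB3→ 3^(3 + 1) —bump→ 4^(4 + 1) = 1024 —(−1)→ 1023
1023 —HB4→ 3·4^4 + 3·4^3 + 3·4^2 + 3·4 + 3 —bump→ 3·5^5 + 3·5^3 + 3·5^2 + 3·5 + 3 = 9843 —(−1)→ 9842
9842 —HB5→ 3·5^5 + 3·5^3 + 3·5^2 + 3·5 + 2 —bump→ 3·6^6 + 3·6^3 + 3·6^2 + 3·6 + 2 = 140744 —(−1)→ 140743
140743 —HB6→ 3·6^6 + 3·6^3 + 3·6^2 + 3·6 + 1 —bump→ 3·7^7 + 3·7^3 + 3·7^2 + 3·7 + 1 = 2471827 —(−1)→ 2471826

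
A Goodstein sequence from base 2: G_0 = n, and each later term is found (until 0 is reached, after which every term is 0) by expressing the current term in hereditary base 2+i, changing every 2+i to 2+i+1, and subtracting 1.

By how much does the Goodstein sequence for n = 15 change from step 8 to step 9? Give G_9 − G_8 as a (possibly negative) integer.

[0] 15 ≡ 2^(2 + 1) + 2^2 + 2 + 1 (base 2). Lift 3: 112. −1: 111.
[1] 111 ≡ 3^(3 + 1) + 3^3 + 3 (base 3). Lift 4: 1284. −1: 1283.
[2] 1283 ≡ 4^(4 + 1) + 4^4 + 3 (base 4). Lift 5: 18753. −1: 18752.
[3] 18752 ≡ 5^(5 + 1) + 5^5 + 2 (base 5). Lift 6: 326594. −1: 326593.
[4] 326593 ≡ 6^(6 + 1) + 6^6 + 1 (base 6). Lift 7: 6588345. −1: 6588344.
[5] 6588344 ≡ 7^(7 + 1) + 7^7 (base 7). Lift 8: 150994944. −1: 150994943.
[6] 150994943 ≡ 8^(8 + 1) + 7·8^7 + 7·8^6 + 7·8^5 + 7·8^4 + 7·8^3 + 7·8^2 + 7·8 + 7 (base 8). Lift 9: 3524450281. −1: 3524450280.
[7] 3524450280 ≡ 9^(9 + 1) + 7·9^7 + 7·9^6 + 7·9^5 + 7·9^4 + 7·9^3 + 7·9^2 + 7·9 + 6 (base 9). Lift 10: 100077777776. −1: 100077777775.
[8] 100077777775 ≡ 10^(10 + 1) + 7·10^7 + 7·10^6 + 7·10^5 + 7·10^4 + 7·10^3 + 7·10^2 + 7·10 + 5 (base 10). Lift 11: 3138578427935. −1: 3138578427934.

3038500650159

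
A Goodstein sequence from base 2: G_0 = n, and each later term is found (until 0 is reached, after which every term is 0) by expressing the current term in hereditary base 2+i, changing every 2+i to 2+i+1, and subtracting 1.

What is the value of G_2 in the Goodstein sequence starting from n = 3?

3

[0] 3 ≡ 2 + 1 (base 2). Lift 3: 4. −1: 3.
[1] 3 ≡ 3 (base 3). Lift 4: 4. −1: 3.
[2] 3 ≡ 3 (base 4). Lift 5: 3. −1: 2.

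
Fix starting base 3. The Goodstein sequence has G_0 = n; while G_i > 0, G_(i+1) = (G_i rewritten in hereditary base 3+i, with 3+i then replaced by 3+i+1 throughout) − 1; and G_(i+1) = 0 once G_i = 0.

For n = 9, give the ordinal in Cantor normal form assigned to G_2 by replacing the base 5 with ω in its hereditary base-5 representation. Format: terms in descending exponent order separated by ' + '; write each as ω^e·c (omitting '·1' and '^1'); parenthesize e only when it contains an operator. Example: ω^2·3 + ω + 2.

ω·3 + 2

step 0: 9 = 3^2; sub 4 for 3: 4^2; = 16; G_1 = 16−1 = 15
step 1: 15 = 3·4 + 3; sub 5 for 4: 3·5 + 3; = 18; G_2 = 18−1 = 17
step 2: 17 = 3·5 + 2; sub 6 for 5: 3·6 + 2; = 20; G_3 = 20−1 = 19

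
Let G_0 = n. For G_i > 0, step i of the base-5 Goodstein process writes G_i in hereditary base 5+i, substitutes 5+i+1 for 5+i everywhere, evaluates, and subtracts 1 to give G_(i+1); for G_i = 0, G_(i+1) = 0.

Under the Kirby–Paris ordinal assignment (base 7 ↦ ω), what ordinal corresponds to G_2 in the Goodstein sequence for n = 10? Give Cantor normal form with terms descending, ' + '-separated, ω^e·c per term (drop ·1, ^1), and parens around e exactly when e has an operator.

i=0: 10 = 2·5 (b=5); 5→6: 2·6 = 12; 12−1 = 11
i=1: 11 = 6 + 5 (b=6); 6→7: 7 + 5 = 12; 12−1 = 11
i=2: 11 = 7 + 4 (b=7); 7→8: 8 + 4 = 12; 12−1 = 11

ω + 4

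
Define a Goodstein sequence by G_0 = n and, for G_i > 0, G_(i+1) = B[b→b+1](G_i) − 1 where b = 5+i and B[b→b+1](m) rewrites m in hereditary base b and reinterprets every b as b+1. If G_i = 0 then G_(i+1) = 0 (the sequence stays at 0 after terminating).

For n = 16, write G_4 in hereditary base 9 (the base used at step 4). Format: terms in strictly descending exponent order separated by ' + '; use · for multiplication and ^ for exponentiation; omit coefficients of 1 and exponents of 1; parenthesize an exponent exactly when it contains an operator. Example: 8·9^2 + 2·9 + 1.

G_0=16  [base 5] 3·5 + 1  →[5↦6]→  3·6 + 1 = 19  −1 ⇒ G_1=18
G_1=18  [base 6] 3·6  →[6↦7]→  3·7 = 21  −1 ⇒ G_2=20
G_2=20  [base 7] 2·7 + 6  →[7↦8]→  2·8 + 6 = 22  −1 ⇒ G_3=21
G_3=21  [base 8] 2·8 + 5  →[8↦9]→  2·9 + 5 = 23  −1 ⇒ G_4=22

2·9 + 4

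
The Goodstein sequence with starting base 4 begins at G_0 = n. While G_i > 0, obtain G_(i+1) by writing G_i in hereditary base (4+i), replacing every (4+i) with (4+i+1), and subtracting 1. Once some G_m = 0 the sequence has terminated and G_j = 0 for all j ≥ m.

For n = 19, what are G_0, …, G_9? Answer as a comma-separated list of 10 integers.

G_0 = 19. HB_4(19) = 4^2 + 3. Bump = 28. G_1 = 27.
G_1 = 27. HB_5(27) = 5^2 + 2. Bump = 38. G_2 = 37.
G_2 = 37. HB_6(37) = 6^2 + 1. Bump = 50. G_3 = 49.
G_3 = 49. HB_7(49) = 7^2. Bump = 64. G_4 = 63.
G_4 = 63. HB_8(63) = 7·8 + 7. Bump = 70. G_5 = 69.
G_5 = 69. HB_9(69) = 7·9 + 6. Bump = 76. G_6 = 75.
G_6 = 75. HB_10(75) = 7·10 + 5. Bump = 82. G_7 = 81.
G_7 = 81. HB_11(81) = 7·11 + 4. Bump = 88. G_8 = 87.
G_8 = 87. HB_12(87) = 7·12 + 3. Bump = 94. G_9 = 93.

19, 27, 37, 49, 63, 69, 75, 81, 87, 93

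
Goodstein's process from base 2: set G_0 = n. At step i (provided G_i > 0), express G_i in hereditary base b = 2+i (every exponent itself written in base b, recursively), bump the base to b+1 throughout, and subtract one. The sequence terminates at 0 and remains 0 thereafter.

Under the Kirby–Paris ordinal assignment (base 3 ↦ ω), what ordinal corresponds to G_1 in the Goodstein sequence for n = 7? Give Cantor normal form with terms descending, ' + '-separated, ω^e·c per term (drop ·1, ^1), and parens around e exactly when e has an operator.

7 —HB2→ 2^2 + 2 + 1 —bump→ 3^3 + 3 + 1 = 31 —(−1)→ 30
30 —HB3→ 3^3 + 3 —bump→ 4^4 + 4 = 260 —(−1)→ 259

ω^ω + ω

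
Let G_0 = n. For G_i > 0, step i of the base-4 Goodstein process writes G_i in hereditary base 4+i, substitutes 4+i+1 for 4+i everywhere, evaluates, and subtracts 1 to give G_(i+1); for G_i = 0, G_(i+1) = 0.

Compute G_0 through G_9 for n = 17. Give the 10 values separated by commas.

17, 25, 35, 39, 43, 47, 51, 55, 59, 62

step 0: 17 = 4^2 + 1; sub 5 for 4: 5^2 + 1; = 26; G_1 = 26−1 = 25
step 1: 25 = 5^2; sub 6 for 5: 6^2; = 36; G_2 = 36−1 = 35
step 2: 35 = 5·6 + 5; sub 7 for 6: 5·7 + 5; = 40; G_3 = 40−1 = 39
step 3: 39 = 5·7 + 4; sub 8 for 7: 5·8 + 4; = 44; G_4 = 44−1 = 43
step 4: 43 = 5·8 + 3; sub 9 for 8: 5·9 + 3; = 48; G_5 = 48−1 = 47
step 5: 47 = 5·9 + 2; sub 10 for 9: 5·10 + 2; = 52; G_6 = 52−1 = 51
step 6: 51 = 5·10 + 1; sub 11 for 10: 5·11 + 1; = 56; G_7 = 56−1 = 55
step 7: 55 = 5·11; sub 12 for 11: 5·12; = 60; G_8 = 60−1 = 59
step 8: 59 = 4·12 + 11; sub 13 for 12: 4·13 + 11; = 63; G_9 = 63−1 = 62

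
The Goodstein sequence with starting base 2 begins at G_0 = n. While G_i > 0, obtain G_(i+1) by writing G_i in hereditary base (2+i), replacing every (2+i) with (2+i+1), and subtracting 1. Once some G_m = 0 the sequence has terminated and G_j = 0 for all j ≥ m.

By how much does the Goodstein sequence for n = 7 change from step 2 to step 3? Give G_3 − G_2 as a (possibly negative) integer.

2868

(0) 7|_2 = 2^2 + 2 + 1 ↦ 3^3 + 3 + 1|_3 = 31 ⇒ 30
(1) 30|_3 = 3^3 + 3 ↦ 4^4 + 4|_4 = 260 ⇒ 259
(2) 259|_4 = 4^4 + 3 ↦ 5^5 + 3|_5 = 3128 ⇒ 3127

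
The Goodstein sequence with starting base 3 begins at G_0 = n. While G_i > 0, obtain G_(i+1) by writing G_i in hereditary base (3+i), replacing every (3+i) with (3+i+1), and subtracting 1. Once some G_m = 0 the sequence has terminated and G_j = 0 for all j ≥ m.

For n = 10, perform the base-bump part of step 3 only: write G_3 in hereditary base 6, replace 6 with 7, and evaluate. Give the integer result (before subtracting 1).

31

step 0: 10 = 3^2 + 1; sub 4 for 3: 4^2 + 1; = 17; G_1 = 17−1 = 16
step 1: 16 = 4^2; sub 5 for 4: 5^2; = 25; G_2 = 25−1 = 24
step 2: 24 = 4·5 + 4; sub 6 for 5: 4·6 + 4; = 28; G_3 = 28−1 = 27
step 3: 27 = 4·6 + 3; sub 7 for 6: 4·7 + 3; = 31; G_4 = 31−1 = 30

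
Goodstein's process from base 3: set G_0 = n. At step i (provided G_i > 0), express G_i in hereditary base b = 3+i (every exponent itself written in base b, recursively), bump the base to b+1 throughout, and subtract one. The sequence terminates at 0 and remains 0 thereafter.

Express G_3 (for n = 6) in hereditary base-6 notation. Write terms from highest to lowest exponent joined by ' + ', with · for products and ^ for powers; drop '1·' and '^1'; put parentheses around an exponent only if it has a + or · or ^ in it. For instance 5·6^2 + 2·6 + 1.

base 3: 6 = 2·3; at 4: 2·4 = 8; next = 7
base 4: 7 = 4 + 3; at 5: 5 + 3 = 8; next = 7
base 5: 7 = 5 + 2; at 6: 6 + 2 = 8; next = 7
base 6: 7 = 6 + 1; at 7: 7 + 1 = 8; next = 7

6 + 1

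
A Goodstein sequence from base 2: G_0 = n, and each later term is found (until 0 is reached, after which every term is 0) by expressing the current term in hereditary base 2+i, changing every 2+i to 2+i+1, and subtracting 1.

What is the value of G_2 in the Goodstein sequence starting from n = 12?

1065

i=0: 12 = 2^(2 + 1) + 2^2 (b=2); 2→3: 3^(3 + 1) + 3^3 = 108; 108−1 = 107
i=1: 107 = 3^(3 + 1) + 2·3^2 + 2·3 + 2 (b=3); 3→4: 4^(4 + 1) + 2·4^2 + 2·4 + 2 = 1066; 1066−1 = 1065
i=2: 1065 = 4^(4 + 1) + 2·4^2 + 2·4 + 1 (b=4); 4→5: 5^(5 + 1) + 2·5^2 + 2·5 + 1 = 15686; 15686−1 = 15685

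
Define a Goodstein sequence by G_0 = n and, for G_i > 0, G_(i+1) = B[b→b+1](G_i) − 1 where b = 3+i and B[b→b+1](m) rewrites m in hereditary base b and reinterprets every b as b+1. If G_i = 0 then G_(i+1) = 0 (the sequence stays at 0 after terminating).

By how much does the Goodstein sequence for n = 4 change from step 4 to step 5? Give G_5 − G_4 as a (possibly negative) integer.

i=0: 4 = 3 + 1 (b=3); 3→4: 4 + 1 = 5; 5−1 = 4
i=1: 4 = 4 (b=4); 4→5: 5 = 5; 5−1 = 4
i=2: 4 = 4 (b=5); 5→6: 4 = 4; 4−1 = 3
i=3: 3 = 3 (b=6); 6→7: 3 = 3; 3−1 = 2
i=4: 2 = 2 (b=7); 7→8: 2 = 2; 2−1 = 1

-1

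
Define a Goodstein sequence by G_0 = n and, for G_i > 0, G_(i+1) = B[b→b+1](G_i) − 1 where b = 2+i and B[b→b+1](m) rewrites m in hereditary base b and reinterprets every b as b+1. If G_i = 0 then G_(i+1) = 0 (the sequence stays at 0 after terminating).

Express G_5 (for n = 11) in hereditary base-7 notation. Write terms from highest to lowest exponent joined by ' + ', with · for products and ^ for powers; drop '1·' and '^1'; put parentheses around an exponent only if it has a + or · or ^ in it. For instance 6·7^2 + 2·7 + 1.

i=0: 11 = 2^(2 + 1) + 2 + 1 (b=2); 2→3: 3^(3 + 1) + 3 + 1 = 85; 85−1 = 84
i=1: 84 = 3^(3 + 1) + 3 (b=3); 3→4: 4^(4 + 1) + 4 = 1028; 1028−1 = 1027
i=2: 1027 = 4^(4 + 1) + 3 (b=4); 4→5: 5^(5 + 1) + 3 = 15628; 15628−1 = 15627
i=3: 15627 = 5^(5 + 1) + 2 (b=5); 5→6: 6^(6 + 1) + 2 = 279938; 279938−1 = 279937
i=4: 279937 = 6^(6 + 1) + 1 (b=6); 6→7: 7^(7 + 1) + 1 = 5764802; 5764802−1 = 5764801

7^(7 + 1)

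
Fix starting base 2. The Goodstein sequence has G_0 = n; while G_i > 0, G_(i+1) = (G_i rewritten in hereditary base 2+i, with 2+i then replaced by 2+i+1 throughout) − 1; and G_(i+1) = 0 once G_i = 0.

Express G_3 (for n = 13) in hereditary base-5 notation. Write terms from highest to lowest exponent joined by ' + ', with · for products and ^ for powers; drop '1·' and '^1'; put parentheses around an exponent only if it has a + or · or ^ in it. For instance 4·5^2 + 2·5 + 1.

5^(5 + 1) + 3·5^3 + 3·5^2 + 3·5 + 2

G_0=13  [base 2] 2^(2 + 1) + 2^2 + 1  →[2↦3]→  3^(3 + 1) + 3^3 + 1 = 109  −1 ⇒ G_1=108
G_1=108  [base 3] 3^(3 + 1) + 3^3  →[3↦4]→  4^(4 + 1) + 4^4 = 1280  −1 ⇒ G_2=1279
G_2=1279  [base 4] 4^(4 + 1) + 3·4^3 + 3·4^2 + 3·4 + 3  →[4↦5]→  5^(5 + 1) + 3·5^3 + 3·5^2 + 3·5 + 3 = 16093  −1 ⇒ G_3=16092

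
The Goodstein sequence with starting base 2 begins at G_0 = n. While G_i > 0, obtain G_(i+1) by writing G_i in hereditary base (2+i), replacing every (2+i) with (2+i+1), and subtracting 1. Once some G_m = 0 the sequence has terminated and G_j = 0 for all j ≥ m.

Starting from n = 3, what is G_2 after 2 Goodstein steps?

i=0: 3 = 2 + 1 (b=2); 2→3: 3 + 1 = 4; 4−1 = 3
i=1: 3 = 3 (b=3); 3→4: 4 = 4; 4−1 = 3
i=2: 3 = 3 (b=4); 4→5: 3 = 3; 3−1 = 2

3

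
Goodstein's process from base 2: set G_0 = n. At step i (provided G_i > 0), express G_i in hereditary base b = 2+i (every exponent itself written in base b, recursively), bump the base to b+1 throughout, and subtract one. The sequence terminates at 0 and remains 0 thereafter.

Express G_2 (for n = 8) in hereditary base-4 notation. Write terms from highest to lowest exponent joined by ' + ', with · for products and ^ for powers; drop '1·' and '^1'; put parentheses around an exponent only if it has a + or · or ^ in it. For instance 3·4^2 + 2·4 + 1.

2·4^4 + 2·4^2 + 2·4 + 1

G_0=8  [base 2] 2^(2 + 1)  →[2↦3]→  3^(3 + 1) = 81  −1 ⇒ G_1=80
G_1=80  [base 3] 2·3^3 + 2·3^2 + 2·3 + 2  →[3↦4]→  2·4^4 + 2·4^2 + 2·4 + 2 = 554  −1 ⇒ G_2=553
G_2=553  [base 4] 2·4^4 + 2·4^2 + 2·4 + 1  →[4↦5]→  2·5^5 + 2·5^2 + 2·5 + 1 = 6311  −1 ⇒ G_3=6310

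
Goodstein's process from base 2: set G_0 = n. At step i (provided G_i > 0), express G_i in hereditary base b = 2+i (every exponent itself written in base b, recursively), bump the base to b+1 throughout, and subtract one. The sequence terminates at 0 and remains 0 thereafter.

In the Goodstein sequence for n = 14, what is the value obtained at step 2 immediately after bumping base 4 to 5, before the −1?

step 0: 14 = 2^(2 + 1) + 2^2 + 2; sub 3 for 2: 3^(3 + 1) + 3^3 + 3; = 111; G_1 = 111−1 = 110
step 1: 110 = 3^(3 + 1) + 3^3 + 2; sub 4 for 3: 4^(4 + 1) + 4^4 + 2; = 1282; G_2 = 1282−1 = 1281
step 2: 1281 = 4^(4 + 1) + 4^4 + 1; sub 5 for 4: 5^(5 + 1) + 5^5 + 1; = 18751; G_3 = 18751−1 = 18750

18751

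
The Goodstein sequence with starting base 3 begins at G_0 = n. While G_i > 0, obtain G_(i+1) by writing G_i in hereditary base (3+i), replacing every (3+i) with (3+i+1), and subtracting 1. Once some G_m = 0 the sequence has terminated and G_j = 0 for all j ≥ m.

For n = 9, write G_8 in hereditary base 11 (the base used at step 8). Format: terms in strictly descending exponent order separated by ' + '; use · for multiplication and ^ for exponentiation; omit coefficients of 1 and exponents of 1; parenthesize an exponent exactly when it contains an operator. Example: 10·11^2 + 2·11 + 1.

2·11 + 4

step 0: 9 = 3^2; sub 4 for 3: 4^2; = 16; G_1 = 16−1 = 15
step 1: 15 = 3·4 + 3; sub 5 for 4: 3·5 + 3; = 18; G_2 = 18−1 = 17
step 2: 17 = 3·5 + 2; sub 6 for 5: 3·6 + 2; = 20; G_3 = 20−1 = 19
step 3: 19 = 3·6 + 1; sub 7 for 6: 3·7 + 1; = 22; G_4 = 22−1 = 21
step 4: 21 = 3·7; sub 8 for 7: 3·8; = 24; G_5 = 24−1 = 23
step 5: 23 = 2·8 + 7; sub 9 for 8: 2·9 + 7; = 25; G_6 = 25−1 = 24
step 6: 24 = 2·9 + 6; sub 10 for 9: 2·10 + 6; = 26; G_7 = 26−1 = 25
step 7: 25 = 2·10 + 5; sub 11 for 10: 2·11 + 5; = 27; G_8 = 27−1 = 26
step 8: 26 = 2·11 + 4; sub 12 for 11: 2·12 + 4; = 28; G_9 = 28−1 = 27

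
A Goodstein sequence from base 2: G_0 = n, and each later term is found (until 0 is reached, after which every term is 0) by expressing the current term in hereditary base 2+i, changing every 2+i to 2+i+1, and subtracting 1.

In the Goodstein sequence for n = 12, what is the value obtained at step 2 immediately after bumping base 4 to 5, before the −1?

[0] 12 ≡ 2^(2 + 1) + 2^2 (base 2). Lift 3: 108. −1: 107.
[1] 107 ≡ 3^(3 + 1) + 2·3^2 + 2·3 + 2 (base 3). Lift 4: 1066. −1: 1065.
[2] 1065 ≡ 4^(4 + 1) + 2·4^2 + 2·4 + 1 (base 4). Lift 5: 15686. −1: 15685.

15686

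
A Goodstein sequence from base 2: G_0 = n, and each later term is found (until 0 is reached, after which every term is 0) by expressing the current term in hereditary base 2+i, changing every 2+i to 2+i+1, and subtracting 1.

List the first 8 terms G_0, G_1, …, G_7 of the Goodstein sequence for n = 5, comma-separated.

G_0 = 5. HB_2(5) = 2^2 + 1. Bump = 28. G_1 = 27.
G_1 = 27. HB_3(27) = 3^3. Bump = 256. G_2 = 255.
G_2 = 255. HB_4(255) = 3·4^3 + 3·4^2 + 3·4 + 3. Bump = 468. G_3 = 467.
G_3 = 467. HB_5(467) = 3·5^3 + 3·5^2 + 3·5 + 2. Bump = 776. G_4 = 775.
G_4 = 775. HB_6(775) = 3·6^3 + 3·6^2 + 3·6 + 1. Bump = 1198. G_5 = 1197.
G_5 = 1197. HB_7(1197) = 3·7^3 + 3·7^2 + 3·7. Bump = 1752. G_6 = 1751.
G_6 = 1751. HB_8(1751) = 3·8^3 + 3·8^2 + 2·8 + 7. Bump = 2455. G_7 = 2454.

5, 27, 255, 467, 775, 1197, 1751, 2454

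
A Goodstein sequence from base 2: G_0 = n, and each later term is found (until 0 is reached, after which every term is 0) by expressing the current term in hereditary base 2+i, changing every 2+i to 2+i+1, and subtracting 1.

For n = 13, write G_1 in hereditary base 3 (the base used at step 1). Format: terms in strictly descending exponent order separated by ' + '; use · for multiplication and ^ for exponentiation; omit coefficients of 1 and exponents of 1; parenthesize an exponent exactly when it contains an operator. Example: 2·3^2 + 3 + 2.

G_0 = 13. HB_2(13) = 2^(2 + 1) + 2^2 + 1. Bump = 109. G_1 = 108.
G_1 = 108. HB_3(108) = 3^(3 + 1) + 3^3. Bump = 1280. G_2 = 1279.

3^(3 + 1) + 3^3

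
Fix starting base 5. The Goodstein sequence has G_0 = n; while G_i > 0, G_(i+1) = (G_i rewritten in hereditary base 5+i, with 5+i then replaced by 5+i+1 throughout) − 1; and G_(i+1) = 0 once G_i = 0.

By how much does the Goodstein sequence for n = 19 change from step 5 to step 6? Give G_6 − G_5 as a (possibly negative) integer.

1

G_0 = 19. HB_5(19) = 3·5 + 4. Bump = 22. G_1 = 21.
G_1 = 21. HB_6(21) = 3·6 + 3. Bump = 24. G_2 = 23.
G_2 = 23. HB_7(23) = 3·7 + 2. Bump = 26. G_3 = 25.
G_3 = 25. HB_8(25) = 3·8 + 1. Bump = 28. G_4 = 27.
G_4 = 27. HB_9(27) = 3·9. Bump = 30. G_5 = 29.
G_5 = 29. HB_10(29) = 2·10 + 9. Bump = 31. G_6 = 30.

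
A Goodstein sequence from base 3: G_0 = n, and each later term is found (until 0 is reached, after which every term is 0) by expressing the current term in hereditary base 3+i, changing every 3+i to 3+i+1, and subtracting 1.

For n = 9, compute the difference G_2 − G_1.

(0) 9|_3 = 3^2 ↦ 4^2|_4 = 16 ⇒ 15
(1) 15|_4 = 3·4 + 3 ↦ 3·5 + 3|_5 = 18 ⇒ 17

2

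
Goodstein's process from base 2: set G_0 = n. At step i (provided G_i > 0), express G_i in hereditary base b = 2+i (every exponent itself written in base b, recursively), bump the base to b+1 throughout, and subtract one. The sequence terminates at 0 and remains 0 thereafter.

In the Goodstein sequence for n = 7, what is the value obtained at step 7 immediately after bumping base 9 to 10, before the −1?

step 0: 7 = 2^2 + 2 + 1; sub 3 for 2: 3^3 + 3 + 1; = 31; G_1 = 31−1 = 30
step 1: 30 = 3^3 + 3; sub 4 for 3: 4^4 + 4; = 260; G_2 = 260−1 = 259
step 2: 259 = 4^4 + 3; sub 5 for 4: 5^5 + 3; = 3128; G_3 = 3128−1 = 3127
step 3: 3127 = 5^5 + 2; sub 6 for 5: 6^6 + 2; = 46658; G_4 = 46658−1 = 46657
step 4: 46657 = 6^6 + 1; sub 7 for 6: 7^7 + 1; = 823544; G_5 = 823544−1 = 823543
step 5: 823543 = 7^7; sub 8 for 7: 8^8; = 16777216; G_6 = 16777216−1 = 16777215
step 6: 16777215 = 7·8^7 + 7·8^6 + 7·8^5 + 7·8^4 + 7·8^3 + 7·8^2 + 7·8 + 7; sub 9 for 8: 7·9^7 + 7·9^6 + 7·9^5 + 7·9^4 + 7·9^3 + 7·9^2 + 7·9 + 7; = 37665880; G_7 = 37665880−1 = 37665879
step 7: 37665879 = 7·9^7 + 7·9^6 + 7·9^5 + 7·9^4 + 7·9^3 + 7·9^2 + 7·9 + 6; sub 10 for 9: 7·10^7 + 7·10^6 + 7·10^5 + 7·10^4 + 7·10^3 + 7·10^2 + 7·10 + 6; = 77777776; G_8 = 77777776−1 = 77777775

77777776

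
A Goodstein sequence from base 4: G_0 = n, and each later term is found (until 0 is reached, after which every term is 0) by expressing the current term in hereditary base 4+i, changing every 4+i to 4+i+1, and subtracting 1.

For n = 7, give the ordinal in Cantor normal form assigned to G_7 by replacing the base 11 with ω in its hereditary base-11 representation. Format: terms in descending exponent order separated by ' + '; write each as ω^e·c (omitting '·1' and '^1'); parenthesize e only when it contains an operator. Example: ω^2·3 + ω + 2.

4

step 0: 7 = 4 + 3; sub 5 for 4: 5 + 3; = 8; G_1 = 8−1 = 7
step 1: 7 = 5 + 2; sub 6 for 5: 6 + 2; = 8; G_2 = 8−1 = 7
step 2: 7 = 6 + 1; sub 7 for 6: 7 + 1; = 8; G_3 = 8−1 = 7
step 3: 7 = 7; sub 8 for 7: 8; = 8; G_4 = 8−1 = 7
step 4: 7 = 7; sub 9 for 8: 7; = 7; G_5 = 7−1 = 6
step 5: 6 = 6; sub 10 for 9: 6; = 6; G_6 = 6−1 = 5
step 6: 5 = 5; sub 11 for 10: 5; = 5; G_7 = 5−1 = 4
step 7: 4 = 4; sub 12 for 11: 4; = 4; G_8 = 4−1 = 3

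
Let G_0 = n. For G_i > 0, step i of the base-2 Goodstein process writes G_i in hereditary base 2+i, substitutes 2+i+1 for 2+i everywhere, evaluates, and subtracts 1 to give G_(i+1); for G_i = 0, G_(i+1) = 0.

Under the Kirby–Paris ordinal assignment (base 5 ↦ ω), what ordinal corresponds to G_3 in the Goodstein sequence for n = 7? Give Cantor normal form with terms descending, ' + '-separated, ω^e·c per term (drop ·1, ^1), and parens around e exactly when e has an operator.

(0) 7|_2 = 2^2 + 2 + 1 ↦ 3^3 + 3 + 1|_3 = 31 ⇒ 30
(1) 30|_3 = 3^3 + 3 ↦ 4^4 + 4|_4 = 260 ⇒ 259
(2) 259|_4 = 4^4 + 3 ↦ 5^5 + 3|_5 = 3128 ⇒ 3127
(3) 3127|_5 = 5^5 + 2 ↦ 6^6 + 2|_6 = 46658 ⇒ 46657

ω^ω + 2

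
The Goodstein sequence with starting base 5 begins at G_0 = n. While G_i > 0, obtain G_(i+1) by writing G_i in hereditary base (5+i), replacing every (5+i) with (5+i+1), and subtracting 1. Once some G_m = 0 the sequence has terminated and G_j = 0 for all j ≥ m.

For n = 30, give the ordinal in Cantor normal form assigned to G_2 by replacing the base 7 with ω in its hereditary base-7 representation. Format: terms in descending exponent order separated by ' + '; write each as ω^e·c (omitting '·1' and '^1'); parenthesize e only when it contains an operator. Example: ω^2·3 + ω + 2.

G_0 = 30. HB_5(30) = 5^2 + 5. Bump = 42. G_1 = 41.
G_1 = 41. HB_6(41) = 6^2 + 5. Bump = 54. G_2 = 53.
G_2 = 53. HB_7(53) = 7^2 + 4. Bump = 68. G_3 = 67.

ω^2 + 4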